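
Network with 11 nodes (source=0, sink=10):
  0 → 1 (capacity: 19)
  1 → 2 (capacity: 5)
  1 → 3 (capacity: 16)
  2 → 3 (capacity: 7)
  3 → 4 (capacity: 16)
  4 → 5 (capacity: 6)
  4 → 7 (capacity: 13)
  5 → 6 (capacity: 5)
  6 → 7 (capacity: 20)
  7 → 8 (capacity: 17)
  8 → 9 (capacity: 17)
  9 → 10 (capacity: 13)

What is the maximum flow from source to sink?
Maximum flow = 13

Max flow: 13

Flow assignment:
  0 → 1: 13/19
  1 → 3: 13/16
  3 → 4: 13/16
  4 → 5: 3/6
  4 → 7: 10/13
  5 → 6: 3/5
  6 → 7: 3/20
  7 → 8: 13/17
  8 → 9: 13/17
  9 → 10: 13/13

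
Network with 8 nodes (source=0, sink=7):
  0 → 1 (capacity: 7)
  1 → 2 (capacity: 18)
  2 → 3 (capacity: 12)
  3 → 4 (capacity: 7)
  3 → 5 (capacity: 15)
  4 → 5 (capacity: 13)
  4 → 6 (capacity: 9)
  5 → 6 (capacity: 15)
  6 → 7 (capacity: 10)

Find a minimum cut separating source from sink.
Min cut value = 7, edges: (0,1)

Min cut value: 7
Partition: S = [0], T = [1, 2, 3, 4, 5, 6, 7]
Cut edges: (0,1)

By max-flow min-cut theorem, max flow = min cut = 7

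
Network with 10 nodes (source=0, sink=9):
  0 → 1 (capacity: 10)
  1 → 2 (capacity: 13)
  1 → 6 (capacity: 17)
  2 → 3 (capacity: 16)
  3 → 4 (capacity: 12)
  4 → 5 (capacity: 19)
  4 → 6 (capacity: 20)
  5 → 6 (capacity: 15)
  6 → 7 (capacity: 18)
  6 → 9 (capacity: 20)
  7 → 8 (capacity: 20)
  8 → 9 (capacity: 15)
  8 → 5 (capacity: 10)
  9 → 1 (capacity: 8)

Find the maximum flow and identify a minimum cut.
Max flow = 10, Min cut edges: (0,1)

Maximum flow: 10
Minimum cut: (0,1)
Partition: S = [0], T = [1, 2, 3, 4, 5, 6, 7, 8, 9]

Max-flow min-cut theorem verified: both equal 10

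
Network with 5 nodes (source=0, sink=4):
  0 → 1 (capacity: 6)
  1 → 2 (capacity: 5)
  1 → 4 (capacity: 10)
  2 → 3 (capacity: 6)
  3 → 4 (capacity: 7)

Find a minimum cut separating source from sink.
Min cut value = 6, edges: (0,1)

Min cut value: 6
Partition: S = [0], T = [1, 2, 3, 4]
Cut edges: (0,1)

By max-flow min-cut theorem, max flow = min cut = 6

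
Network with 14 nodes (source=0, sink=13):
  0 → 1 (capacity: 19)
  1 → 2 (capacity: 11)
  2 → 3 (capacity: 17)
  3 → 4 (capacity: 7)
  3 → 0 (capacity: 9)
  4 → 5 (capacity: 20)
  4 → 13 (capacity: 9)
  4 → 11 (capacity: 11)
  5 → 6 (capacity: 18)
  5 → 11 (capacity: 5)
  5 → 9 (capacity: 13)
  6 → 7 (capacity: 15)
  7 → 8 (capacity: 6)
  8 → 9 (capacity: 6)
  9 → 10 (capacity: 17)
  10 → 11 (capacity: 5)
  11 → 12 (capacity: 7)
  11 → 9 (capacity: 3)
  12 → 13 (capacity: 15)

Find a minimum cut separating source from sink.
Min cut value = 7, edges: (3,4)

Min cut value: 7
Partition: S = [0, 1, 2, 3], T = [4, 5, 6, 7, 8, 9, 10, 11, 12, 13]
Cut edges: (3,4)

By max-flow min-cut theorem, max flow = min cut = 7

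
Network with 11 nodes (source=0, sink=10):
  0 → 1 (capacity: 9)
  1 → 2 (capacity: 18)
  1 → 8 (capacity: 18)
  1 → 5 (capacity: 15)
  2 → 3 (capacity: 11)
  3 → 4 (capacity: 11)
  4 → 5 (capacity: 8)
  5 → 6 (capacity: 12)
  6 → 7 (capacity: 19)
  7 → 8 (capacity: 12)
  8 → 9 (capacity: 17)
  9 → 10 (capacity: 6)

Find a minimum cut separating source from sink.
Min cut value = 6, edges: (9,10)

Min cut value: 6
Partition: S = [0, 1, 2, 3, 4, 5, 6, 7, 8, 9], T = [10]
Cut edges: (9,10)

By max-flow min-cut theorem, max flow = min cut = 6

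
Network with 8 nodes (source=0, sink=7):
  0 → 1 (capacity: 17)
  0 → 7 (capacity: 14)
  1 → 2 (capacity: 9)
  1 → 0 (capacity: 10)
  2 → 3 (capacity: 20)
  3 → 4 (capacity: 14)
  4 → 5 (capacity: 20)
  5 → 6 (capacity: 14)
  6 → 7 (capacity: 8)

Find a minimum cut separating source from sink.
Min cut value = 22, edges: (0,7), (6,7)

Min cut value: 22
Partition: S = [0, 1, 2, 3, 4, 5, 6], T = [7]
Cut edges: (0,7), (6,7)

By max-flow min-cut theorem, max flow = min cut = 22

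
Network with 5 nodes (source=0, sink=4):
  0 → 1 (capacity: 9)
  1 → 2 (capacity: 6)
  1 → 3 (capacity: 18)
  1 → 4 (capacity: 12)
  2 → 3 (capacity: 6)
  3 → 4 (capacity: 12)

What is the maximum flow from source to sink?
Maximum flow = 9

Max flow: 9

Flow assignment:
  0 → 1: 9/9
  1 → 4: 9/12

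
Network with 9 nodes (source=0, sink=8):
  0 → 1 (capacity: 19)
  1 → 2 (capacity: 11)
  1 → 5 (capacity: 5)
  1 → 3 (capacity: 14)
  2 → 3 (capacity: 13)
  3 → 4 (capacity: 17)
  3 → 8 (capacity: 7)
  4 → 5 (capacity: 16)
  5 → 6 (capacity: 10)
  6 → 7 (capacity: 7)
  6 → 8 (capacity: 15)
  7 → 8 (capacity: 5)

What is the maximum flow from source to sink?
Maximum flow = 17

Max flow: 17

Flow assignment:
  0 → 1: 17/19
  1 → 2: 7/11
  1 → 5: 3/5
  1 → 3: 7/14
  2 → 3: 7/13
  3 → 4: 7/17
  3 → 8: 7/7
  4 → 5: 7/16
  5 → 6: 10/10
  6 → 8: 10/15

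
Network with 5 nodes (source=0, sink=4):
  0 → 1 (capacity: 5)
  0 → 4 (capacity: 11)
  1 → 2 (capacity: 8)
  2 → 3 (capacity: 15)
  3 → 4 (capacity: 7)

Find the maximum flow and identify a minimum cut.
Max flow = 16, Min cut edges: (0,1), (0,4)

Maximum flow: 16
Minimum cut: (0,1), (0,4)
Partition: S = [0], T = [1, 2, 3, 4]

Max-flow min-cut theorem verified: both equal 16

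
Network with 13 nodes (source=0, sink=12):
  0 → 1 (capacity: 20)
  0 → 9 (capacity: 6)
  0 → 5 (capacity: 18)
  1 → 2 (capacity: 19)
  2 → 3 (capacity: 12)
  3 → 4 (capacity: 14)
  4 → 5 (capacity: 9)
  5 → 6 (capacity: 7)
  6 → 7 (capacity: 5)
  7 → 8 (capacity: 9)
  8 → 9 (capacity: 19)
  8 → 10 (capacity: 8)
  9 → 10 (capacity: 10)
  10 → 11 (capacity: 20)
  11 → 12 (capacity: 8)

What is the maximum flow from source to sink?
Maximum flow = 8

Max flow: 8

Flow assignment:
  0 → 1: 5/20
  0 → 9: 3/6
  1 → 2: 5/19
  2 → 3: 5/12
  3 → 4: 5/14
  4 → 5: 5/9
  5 → 6: 5/7
  6 → 7: 5/5
  7 → 8: 5/9
  8 → 10: 5/8
  9 → 10: 3/10
  10 → 11: 8/20
  11 → 12: 8/8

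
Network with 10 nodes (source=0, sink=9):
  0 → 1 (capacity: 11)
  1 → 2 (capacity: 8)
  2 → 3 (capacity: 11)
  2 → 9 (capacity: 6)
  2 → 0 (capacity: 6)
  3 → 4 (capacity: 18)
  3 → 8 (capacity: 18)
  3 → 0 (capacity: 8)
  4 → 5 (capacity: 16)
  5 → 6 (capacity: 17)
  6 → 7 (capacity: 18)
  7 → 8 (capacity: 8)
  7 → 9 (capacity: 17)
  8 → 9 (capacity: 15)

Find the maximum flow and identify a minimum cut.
Max flow = 8, Min cut edges: (1,2)

Maximum flow: 8
Minimum cut: (1,2)
Partition: S = [0, 1], T = [2, 3, 4, 5, 6, 7, 8, 9]

Max-flow min-cut theorem verified: both equal 8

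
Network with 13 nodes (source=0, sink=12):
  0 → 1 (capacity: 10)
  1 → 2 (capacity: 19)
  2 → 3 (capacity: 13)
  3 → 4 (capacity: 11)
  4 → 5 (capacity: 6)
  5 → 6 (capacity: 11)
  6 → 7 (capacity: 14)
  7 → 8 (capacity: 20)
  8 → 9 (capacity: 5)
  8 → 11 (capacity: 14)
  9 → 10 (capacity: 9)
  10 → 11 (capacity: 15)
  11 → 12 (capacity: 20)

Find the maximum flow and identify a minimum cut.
Max flow = 6, Min cut edges: (4,5)

Maximum flow: 6
Minimum cut: (4,5)
Partition: S = [0, 1, 2, 3, 4], T = [5, 6, 7, 8, 9, 10, 11, 12]

Max-flow min-cut theorem verified: both equal 6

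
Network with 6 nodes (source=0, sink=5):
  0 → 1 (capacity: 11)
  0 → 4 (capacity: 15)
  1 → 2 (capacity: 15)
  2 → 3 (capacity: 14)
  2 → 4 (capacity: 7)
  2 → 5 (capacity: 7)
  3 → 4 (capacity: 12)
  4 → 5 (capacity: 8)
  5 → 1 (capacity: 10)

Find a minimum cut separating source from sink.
Min cut value = 15, edges: (2,5), (4,5)

Min cut value: 15
Partition: S = [0, 1, 2, 3, 4], T = [5]
Cut edges: (2,5), (4,5)

By max-flow min-cut theorem, max flow = min cut = 15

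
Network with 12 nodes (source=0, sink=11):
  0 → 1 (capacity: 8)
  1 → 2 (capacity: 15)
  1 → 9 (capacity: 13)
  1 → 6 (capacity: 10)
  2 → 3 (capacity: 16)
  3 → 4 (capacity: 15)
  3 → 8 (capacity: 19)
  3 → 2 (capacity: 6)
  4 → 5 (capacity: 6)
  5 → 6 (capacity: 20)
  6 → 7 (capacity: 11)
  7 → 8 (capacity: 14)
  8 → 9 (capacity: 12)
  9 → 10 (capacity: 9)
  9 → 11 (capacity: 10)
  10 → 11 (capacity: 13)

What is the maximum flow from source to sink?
Maximum flow = 8

Max flow: 8

Flow assignment:
  0 → 1: 8/8
  1 → 9: 8/13
  9 → 11: 8/10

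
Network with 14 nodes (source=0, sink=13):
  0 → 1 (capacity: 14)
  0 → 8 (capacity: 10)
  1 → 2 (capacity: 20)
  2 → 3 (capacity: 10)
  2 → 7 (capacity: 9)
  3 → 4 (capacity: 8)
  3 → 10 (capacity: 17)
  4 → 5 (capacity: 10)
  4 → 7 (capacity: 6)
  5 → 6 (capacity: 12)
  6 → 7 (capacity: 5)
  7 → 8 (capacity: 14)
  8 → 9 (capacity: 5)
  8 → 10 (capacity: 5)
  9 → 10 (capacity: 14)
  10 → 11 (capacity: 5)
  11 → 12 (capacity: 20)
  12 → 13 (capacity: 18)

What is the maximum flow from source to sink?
Maximum flow = 5

Max flow: 5

Flow assignment:
  0 → 1: 5/14
  1 → 2: 5/20
  2 → 3: 5/10
  3 → 10: 5/17
  10 → 11: 5/5
  11 → 12: 5/20
  12 → 13: 5/18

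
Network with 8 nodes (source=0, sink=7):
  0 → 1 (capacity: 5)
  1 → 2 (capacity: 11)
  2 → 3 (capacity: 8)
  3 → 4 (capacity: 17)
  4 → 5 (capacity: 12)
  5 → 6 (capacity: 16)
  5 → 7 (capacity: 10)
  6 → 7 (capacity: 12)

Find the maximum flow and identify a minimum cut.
Max flow = 5, Min cut edges: (0,1)

Maximum flow: 5
Minimum cut: (0,1)
Partition: S = [0], T = [1, 2, 3, 4, 5, 6, 7]

Max-flow min-cut theorem verified: both equal 5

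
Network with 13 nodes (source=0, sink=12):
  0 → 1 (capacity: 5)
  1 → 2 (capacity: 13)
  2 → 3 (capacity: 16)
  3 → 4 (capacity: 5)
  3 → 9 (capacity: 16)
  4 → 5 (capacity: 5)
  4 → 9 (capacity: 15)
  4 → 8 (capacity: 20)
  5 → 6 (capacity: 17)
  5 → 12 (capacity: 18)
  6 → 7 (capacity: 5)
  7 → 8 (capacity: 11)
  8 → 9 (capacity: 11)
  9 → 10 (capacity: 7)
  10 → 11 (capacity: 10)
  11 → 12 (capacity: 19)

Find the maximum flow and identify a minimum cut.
Max flow = 5, Min cut edges: (0,1)

Maximum flow: 5
Minimum cut: (0,1)
Partition: S = [0], T = [1, 2, 3, 4, 5, 6, 7, 8, 9, 10, 11, 12]

Max-flow min-cut theorem verified: both equal 5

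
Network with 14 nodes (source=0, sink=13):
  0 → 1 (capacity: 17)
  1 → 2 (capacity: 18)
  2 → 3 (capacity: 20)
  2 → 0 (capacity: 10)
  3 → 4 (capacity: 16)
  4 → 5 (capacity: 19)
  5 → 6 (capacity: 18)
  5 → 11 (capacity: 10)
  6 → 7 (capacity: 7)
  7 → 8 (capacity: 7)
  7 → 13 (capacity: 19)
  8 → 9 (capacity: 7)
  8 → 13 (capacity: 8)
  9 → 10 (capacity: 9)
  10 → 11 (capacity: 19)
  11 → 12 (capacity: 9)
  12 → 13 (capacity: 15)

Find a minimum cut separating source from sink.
Min cut value = 16, edges: (6,7), (11,12)

Min cut value: 16
Partition: S = [0, 1, 2, 3, 4, 5, 6, 9, 10, 11], T = [7, 8, 12, 13]
Cut edges: (6,7), (11,12)

By max-flow min-cut theorem, max flow = min cut = 16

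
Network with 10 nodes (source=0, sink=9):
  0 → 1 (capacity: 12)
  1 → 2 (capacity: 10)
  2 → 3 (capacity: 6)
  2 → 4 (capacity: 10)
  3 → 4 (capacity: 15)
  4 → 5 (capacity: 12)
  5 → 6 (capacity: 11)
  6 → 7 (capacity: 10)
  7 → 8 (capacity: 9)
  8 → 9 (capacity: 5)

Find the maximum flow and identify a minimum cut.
Max flow = 5, Min cut edges: (8,9)

Maximum flow: 5
Minimum cut: (8,9)
Partition: S = [0, 1, 2, 3, 4, 5, 6, 7, 8], T = [9]

Max-flow min-cut theorem verified: both equal 5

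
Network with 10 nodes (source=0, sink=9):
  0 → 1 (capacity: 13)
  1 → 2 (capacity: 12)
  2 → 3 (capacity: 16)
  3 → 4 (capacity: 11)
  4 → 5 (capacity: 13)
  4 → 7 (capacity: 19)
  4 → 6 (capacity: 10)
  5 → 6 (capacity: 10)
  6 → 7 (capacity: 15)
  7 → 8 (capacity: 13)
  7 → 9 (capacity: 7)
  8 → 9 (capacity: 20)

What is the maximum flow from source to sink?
Maximum flow = 11

Max flow: 11

Flow assignment:
  0 → 1: 11/13
  1 → 2: 11/12
  2 → 3: 11/16
  3 → 4: 11/11
  4 → 7: 11/19
  7 → 8: 4/13
  7 → 9: 7/7
  8 → 9: 4/20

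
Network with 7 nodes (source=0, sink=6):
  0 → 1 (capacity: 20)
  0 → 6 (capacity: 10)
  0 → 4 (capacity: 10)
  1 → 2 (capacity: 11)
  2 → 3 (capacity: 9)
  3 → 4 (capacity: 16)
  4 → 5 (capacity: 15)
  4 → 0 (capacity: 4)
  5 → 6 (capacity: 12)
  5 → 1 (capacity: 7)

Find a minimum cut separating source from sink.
Min cut value = 22, edges: (0,6), (5,6)

Min cut value: 22
Partition: S = [0, 1, 2, 3, 4, 5], T = [6]
Cut edges: (0,6), (5,6)

By max-flow min-cut theorem, max flow = min cut = 22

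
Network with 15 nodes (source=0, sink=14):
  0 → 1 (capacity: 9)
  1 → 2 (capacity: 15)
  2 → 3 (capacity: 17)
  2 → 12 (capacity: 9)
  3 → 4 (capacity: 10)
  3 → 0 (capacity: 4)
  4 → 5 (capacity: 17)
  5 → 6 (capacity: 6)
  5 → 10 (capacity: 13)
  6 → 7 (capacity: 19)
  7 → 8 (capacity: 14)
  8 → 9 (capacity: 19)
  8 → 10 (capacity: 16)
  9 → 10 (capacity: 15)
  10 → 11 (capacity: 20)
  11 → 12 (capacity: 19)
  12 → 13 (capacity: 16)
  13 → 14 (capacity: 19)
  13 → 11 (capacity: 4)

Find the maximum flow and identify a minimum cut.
Max flow = 9, Min cut edges: (0,1)

Maximum flow: 9
Minimum cut: (0,1)
Partition: S = [0], T = [1, 2, 3, 4, 5, 6, 7, 8, 9, 10, 11, 12, 13, 14]

Max-flow min-cut theorem verified: both equal 9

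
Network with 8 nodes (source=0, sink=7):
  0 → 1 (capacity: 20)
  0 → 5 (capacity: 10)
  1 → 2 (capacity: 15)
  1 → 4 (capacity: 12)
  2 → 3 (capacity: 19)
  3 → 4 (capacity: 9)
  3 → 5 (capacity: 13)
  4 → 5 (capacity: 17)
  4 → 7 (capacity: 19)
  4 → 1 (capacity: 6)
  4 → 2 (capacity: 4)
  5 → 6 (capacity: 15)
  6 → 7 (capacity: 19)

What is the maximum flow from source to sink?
Maximum flow = 30

Max flow: 30

Flow assignment:
  0 → 1: 20/20
  0 → 5: 10/10
  1 → 2: 8/15
  1 → 4: 12/12
  2 → 3: 8/19
  3 → 4: 7/9
  3 → 5: 1/13
  4 → 7: 19/19
  5 → 6: 11/15
  6 → 7: 11/19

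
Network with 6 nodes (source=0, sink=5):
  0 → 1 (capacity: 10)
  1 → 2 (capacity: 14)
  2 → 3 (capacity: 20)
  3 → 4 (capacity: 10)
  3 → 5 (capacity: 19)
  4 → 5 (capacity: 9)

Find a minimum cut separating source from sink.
Min cut value = 10, edges: (0,1)

Min cut value: 10
Partition: S = [0], T = [1, 2, 3, 4, 5]
Cut edges: (0,1)

By max-flow min-cut theorem, max flow = min cut = 10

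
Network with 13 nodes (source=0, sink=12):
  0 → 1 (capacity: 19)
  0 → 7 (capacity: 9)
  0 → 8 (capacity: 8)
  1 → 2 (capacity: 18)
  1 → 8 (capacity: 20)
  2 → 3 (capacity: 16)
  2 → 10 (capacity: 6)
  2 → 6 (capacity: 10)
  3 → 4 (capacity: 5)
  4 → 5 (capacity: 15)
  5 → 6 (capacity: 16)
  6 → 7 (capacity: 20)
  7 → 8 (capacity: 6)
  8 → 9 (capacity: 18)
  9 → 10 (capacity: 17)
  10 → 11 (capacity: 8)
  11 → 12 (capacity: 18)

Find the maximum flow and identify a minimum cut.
Max flow = 8, Min cut edges: (10,11)

Maximum flow: 8
Minimum cut: (10,11)
Partition: S = [0, 1, 2, 3, 4, 5, 6, 7, 8, 9, 10], T = [11, 12]

Max-flow min-cut theorem verified: both equal 8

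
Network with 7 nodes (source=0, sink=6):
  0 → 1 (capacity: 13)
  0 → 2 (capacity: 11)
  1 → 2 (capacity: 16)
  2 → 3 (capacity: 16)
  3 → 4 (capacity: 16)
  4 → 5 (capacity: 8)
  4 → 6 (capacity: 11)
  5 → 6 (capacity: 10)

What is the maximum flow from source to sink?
Maximum flow = 16

Max flow: 16

Flow assignment:
  0 → 1: 5/13
  0 → 2: 11/11
  1 → 2: 5/16
  2 → 3: 16/16
  3 → 4: 16/16
  4 → 5: 5/8
  4 → 6: 11/11
  5 → 6: 5/10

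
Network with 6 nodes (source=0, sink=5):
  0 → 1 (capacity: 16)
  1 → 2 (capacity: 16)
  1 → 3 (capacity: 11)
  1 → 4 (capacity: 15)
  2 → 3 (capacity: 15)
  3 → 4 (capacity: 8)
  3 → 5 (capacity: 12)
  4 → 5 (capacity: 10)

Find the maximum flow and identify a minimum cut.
Max flow = 16, Min cut edges: (0,1)

Maximum flow: 16
Minimum cut: (0,1)
Partition: S = [0], T = [1, 2, 3, 4, 5]

Max-flow min-cut theorem verified: both equal 16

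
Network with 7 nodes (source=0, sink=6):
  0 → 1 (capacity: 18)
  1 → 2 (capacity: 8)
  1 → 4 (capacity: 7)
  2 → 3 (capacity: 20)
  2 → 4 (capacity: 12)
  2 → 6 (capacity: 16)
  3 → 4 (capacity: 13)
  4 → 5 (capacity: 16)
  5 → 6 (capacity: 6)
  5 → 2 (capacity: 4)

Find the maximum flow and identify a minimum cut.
Max flow = 15, Min cut edges: (1,2), (1,4)

Maximum flow: 15
Minimum cut: (1,2), (1,4)
Partition: S = [0, 1], T = [2, 3, 4, 5, 6]

Max-flow min-cut theorem verified: both equal 15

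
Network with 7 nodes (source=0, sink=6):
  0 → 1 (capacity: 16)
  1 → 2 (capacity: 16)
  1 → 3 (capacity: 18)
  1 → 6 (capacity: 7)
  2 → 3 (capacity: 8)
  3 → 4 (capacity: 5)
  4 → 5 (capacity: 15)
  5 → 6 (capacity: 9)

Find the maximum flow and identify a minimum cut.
Max flow = 12, Min cut edges: (1,6), (3,4)

Maximum flow: 12
Minimum cut: (1,6), (3,4)
Partition: S = [0, 1, 2, 3], T = [4, 5, 6]

Max-flow min-cut theorem verified: both equal 12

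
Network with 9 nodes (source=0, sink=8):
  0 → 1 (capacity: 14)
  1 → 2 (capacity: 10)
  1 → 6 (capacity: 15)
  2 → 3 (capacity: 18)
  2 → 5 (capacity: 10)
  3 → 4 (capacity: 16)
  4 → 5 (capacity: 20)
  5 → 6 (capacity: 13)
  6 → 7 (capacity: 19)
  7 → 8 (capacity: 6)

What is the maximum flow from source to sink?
Maximum flow = 6

Max flow: 6

Flow assignment:
  0 → 1: 6/14
  1 → 6: 6/15
  6 → 7: 6/19
  7 → 8: 6/6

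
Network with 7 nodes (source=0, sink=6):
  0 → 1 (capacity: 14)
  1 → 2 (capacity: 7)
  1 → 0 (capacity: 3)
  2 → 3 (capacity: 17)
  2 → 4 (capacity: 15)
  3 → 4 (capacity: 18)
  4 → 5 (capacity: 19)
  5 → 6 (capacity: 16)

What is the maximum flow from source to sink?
Maximum flow = 7

Max flow: 7

Flow assignment:
  0 → 1: 7/14
  1 → 2: 7/7
  2 → 4: 7/15
  4 → 5: 7/19
  5 → 6: 7/16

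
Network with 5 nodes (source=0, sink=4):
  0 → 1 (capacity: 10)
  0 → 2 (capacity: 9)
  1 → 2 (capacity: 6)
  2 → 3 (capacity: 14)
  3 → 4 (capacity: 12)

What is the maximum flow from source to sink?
Maximum flow = 12

Max flow: 12

Flow assignment:
  0 → 1: 6/10
  0 → 2: 6/9
  1 → 2: 6/6
  2 → 3: 12/14
  3 → 4: 12/12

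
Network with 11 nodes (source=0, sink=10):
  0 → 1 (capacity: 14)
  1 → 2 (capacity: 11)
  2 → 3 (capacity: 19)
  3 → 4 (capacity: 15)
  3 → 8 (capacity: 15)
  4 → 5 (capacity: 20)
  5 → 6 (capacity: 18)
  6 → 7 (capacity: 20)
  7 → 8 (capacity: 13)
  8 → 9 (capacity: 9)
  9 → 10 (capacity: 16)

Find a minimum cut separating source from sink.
Min cut value = 9, edges: (8,9)

Min cut value: 9
Partition: S = [0, 1, 2, 3, 4, 5, 6, 7, 8], T = [9, 10]
Cut edges: (8,9)

By max-flow min-cut theorem, max flow = min cut = 9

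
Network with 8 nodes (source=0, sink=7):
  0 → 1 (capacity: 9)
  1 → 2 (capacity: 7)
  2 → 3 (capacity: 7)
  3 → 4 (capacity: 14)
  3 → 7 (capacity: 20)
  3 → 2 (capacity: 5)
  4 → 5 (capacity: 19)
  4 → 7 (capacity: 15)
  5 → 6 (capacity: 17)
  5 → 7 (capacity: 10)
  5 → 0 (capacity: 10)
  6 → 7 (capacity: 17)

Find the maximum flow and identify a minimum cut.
Max flow = 7, Min cut edges: (2,3)

Maximum flow: 7
Minimum cut: (2,3)
Partition: S = [0, 1, 2], T = [3, 4, 5, 6, 7]

Max-flow min-cut theorem verified: both equal 7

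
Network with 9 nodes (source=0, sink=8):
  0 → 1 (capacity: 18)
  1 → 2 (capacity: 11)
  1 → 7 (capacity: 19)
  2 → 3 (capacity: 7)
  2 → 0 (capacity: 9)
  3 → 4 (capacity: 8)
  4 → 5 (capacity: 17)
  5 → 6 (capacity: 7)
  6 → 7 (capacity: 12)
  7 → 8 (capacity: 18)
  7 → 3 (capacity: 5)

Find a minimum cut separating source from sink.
Min cut value = 18, edges: (7,8)

Min cut value: 18
Partition: S = [0, 1, 2, 3, 4, 5, 6, 7], T = [8]
Cut edges: (7,8)

By max-flow min-cut theorem, max flow = min cut = 18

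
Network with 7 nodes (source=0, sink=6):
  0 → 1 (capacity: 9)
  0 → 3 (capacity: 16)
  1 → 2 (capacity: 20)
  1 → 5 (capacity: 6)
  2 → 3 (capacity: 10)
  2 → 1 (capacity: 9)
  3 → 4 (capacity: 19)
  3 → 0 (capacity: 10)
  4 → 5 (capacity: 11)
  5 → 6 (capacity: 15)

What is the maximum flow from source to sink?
Maximum flow = 15

Max flow: 15

Flow assignment:
  0 → 1: 7/9
  0 → 3: 8/16
  1 → 2: 3/20
  1 → 5: 4/6
  2 → 3: 3/10
  3 → 4: 11/19
  4 → 5: 11/11
  5 → 6: 15/15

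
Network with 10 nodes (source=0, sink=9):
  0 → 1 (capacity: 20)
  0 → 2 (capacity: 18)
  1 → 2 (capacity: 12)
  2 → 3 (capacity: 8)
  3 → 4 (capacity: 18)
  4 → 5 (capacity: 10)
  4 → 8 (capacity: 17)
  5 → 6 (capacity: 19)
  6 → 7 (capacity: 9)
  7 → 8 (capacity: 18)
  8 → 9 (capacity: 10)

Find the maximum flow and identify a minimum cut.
Max flow = 8, Min cut edges: (2,3)

Maximum flow: 8
Minimum cut: (2,3)
Partition: S = [0, 1, 2], T = [3, 4, 5, 6, 7, 8, 9]

Max-flow min-cut theorem verified: both equal 8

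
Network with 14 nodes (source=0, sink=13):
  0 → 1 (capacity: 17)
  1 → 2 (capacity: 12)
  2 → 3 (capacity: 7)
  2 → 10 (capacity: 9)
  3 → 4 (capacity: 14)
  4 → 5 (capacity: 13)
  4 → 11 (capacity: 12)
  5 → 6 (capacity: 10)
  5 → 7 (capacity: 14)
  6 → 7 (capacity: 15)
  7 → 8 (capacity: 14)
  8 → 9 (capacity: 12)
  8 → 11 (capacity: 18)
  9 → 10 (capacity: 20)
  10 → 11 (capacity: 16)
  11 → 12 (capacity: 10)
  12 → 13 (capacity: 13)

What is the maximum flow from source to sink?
Maximum flow = 10

Max flow: 10

Flow assignment:
  0 → 1: 10/17
  1 → 2: 10/12
  2 → 3: 1/7
  2 → 10: 9/9
  3 → 4: 1/14
  4 → 11: 1/12
  10 → 11: 9/16
  11 → 12: 10/10
  12 → 13: 10/13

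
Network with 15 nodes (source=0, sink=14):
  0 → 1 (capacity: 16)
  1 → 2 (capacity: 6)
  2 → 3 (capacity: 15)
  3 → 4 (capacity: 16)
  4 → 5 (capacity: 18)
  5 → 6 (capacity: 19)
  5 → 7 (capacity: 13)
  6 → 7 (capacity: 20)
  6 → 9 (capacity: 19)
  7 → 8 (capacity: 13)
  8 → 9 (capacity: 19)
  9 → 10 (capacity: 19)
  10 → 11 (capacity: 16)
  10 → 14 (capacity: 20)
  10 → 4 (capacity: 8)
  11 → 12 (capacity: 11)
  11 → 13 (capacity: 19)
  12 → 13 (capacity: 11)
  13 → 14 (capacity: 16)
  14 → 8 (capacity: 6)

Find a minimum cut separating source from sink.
Min cut value = 6, edges: (1,2)

Min cut value: 6
Partition: S = [0, 1], T = [2, 3, 4, 5, 6, 7, 8, 9, 10, 11, 12, 13, 14]
Cut edges: (1,2)

By max-flow min-cut theorem, max flow = min cut = 6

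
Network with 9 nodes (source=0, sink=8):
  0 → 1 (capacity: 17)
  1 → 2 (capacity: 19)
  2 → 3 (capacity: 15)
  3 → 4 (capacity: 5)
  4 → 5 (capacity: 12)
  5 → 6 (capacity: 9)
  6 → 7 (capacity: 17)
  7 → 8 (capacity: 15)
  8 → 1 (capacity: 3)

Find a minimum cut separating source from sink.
Min cut value = 5, edges: (3,4)

Min cut value: 5
Partition: S = [0, 1, 2, 3], T = [4, 5, 6, 7, 8]
Cut edges: (3,4)

By max-flow min-cut theorem, max flow = min cut = 5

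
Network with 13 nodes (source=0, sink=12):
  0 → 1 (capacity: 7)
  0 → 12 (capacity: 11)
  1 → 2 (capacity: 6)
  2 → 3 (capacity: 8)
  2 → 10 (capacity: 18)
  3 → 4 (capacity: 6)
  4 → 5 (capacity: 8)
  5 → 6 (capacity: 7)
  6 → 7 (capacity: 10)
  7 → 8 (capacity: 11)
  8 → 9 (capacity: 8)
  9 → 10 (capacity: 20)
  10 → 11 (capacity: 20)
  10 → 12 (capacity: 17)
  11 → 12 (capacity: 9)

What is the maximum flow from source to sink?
Maximum flow = 17

Max flow: 17

Flow assignment:
  0 → 1: 6/7
  0 → 12: 11/11
  1 → 2: 6/6
  2 → 10: 6/18
  10 → 12: 6/17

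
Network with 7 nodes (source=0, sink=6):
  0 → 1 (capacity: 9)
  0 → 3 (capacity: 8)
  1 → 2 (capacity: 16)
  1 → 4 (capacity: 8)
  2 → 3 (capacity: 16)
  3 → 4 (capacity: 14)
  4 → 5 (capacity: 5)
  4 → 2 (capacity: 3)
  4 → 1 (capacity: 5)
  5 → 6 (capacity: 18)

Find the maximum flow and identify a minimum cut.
Max flow = 5, Min cut edges: (4,5)

Maximum flow: 5
Minimum cut: (4,5)
Partition: S = [0, 1, 2, 3, 4], T = [5, 6]

Max-flow min-cut theorem verified: both equal 5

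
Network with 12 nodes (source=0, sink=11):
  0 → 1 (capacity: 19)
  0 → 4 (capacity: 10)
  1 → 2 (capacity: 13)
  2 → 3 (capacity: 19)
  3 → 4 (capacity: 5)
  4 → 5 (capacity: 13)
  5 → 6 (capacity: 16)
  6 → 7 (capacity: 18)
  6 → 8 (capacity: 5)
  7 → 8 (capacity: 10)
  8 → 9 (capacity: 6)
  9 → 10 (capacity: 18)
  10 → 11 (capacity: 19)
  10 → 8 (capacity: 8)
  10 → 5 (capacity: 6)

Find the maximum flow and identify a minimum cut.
Max flow = 6, Min cut edges: (8,9)

Maximum flow: 6
Minimum cut: (8,9)
Partition: S = [0, 1, 2, 3, 4, 5, 6, 7, 8], T = [9, 10, 11]

Max-flow min-cut theorem verified: both equal 6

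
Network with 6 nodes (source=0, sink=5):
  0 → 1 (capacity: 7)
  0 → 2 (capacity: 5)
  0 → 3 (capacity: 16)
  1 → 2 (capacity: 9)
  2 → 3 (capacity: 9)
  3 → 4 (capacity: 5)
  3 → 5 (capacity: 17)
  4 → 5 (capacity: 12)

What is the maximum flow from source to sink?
Maximum flow = 22

Max flow: 22

Flow assignment:
  0 → 1: 4/7
  0 → 2: 5/5
  0 → 3: 13/16
  1 → 2: 4/9
  2 → 3: 9/9
  3 → 4: 5/5
  3 → 5: 17/17
  4 → 5: 5/12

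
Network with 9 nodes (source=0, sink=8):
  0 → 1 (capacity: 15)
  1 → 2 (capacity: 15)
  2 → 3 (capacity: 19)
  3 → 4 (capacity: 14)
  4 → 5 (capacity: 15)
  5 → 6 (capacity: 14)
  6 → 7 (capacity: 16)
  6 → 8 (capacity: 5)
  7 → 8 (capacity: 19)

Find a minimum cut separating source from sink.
Min cut value = 14, edges: (5,6)

Min cut value: 14
Partition: S = [0, 1, 2, 3, 4, 5], T = [6, 7, 8]
Cut edges: (5,6)

By max-flow min-cut theorem, max flow = min cut = 14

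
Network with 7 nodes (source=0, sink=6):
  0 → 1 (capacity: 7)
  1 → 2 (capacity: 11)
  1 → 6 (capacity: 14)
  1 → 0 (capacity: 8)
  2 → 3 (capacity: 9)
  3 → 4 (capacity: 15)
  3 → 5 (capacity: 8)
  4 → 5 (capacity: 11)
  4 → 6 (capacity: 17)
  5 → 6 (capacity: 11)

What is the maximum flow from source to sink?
Maximum flow = 7

Max flow: 7

Flow assignment:
  0 → 1: 7/7
  1 → 6: 7/14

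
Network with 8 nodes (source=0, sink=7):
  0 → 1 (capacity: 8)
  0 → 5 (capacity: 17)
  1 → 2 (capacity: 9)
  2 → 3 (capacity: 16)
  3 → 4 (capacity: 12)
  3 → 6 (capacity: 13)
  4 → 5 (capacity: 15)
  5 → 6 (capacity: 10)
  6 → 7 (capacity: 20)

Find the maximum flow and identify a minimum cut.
Max flow = 18, Min cut edges: (0,1), (5,6)

Maximum flow: 18
Minimum cut: (0,1), (5,6)
Partition: S = [0, 4, 5], T = [1, 2, 3, 6, 7]

Max-flow min-cut theorem verified: both equal 18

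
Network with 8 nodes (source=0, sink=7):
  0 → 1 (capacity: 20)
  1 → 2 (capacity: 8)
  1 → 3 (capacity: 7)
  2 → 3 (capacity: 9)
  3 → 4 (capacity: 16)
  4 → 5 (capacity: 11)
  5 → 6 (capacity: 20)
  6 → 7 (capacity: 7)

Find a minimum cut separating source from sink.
Min cut value = 7, edges: (6,7)

Min cut value: 7
Partition: S = [0, 1, 2, 3, 4, 5, 6], T = [7]
Cut edges: (6,7)

By max-flow min-cut theorem, max flow = min cut = 7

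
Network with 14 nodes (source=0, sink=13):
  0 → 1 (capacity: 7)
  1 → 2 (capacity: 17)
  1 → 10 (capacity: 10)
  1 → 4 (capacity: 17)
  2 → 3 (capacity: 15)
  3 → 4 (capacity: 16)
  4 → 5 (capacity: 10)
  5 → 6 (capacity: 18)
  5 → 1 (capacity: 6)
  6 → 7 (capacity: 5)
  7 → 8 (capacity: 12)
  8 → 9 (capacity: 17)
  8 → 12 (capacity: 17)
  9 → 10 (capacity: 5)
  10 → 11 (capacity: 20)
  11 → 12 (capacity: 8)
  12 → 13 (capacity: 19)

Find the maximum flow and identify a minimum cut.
Max flow = 7, Min cut edges: (0,1)

Maximum flow: 7
Minimum cut: (0,1)
Partition: S = [0], T = [1, 2, 3, 4, 5, 6, 7, 8, 9, 10, 11, 12, 13]

Max-flow min-cut theorem verified: both equal 7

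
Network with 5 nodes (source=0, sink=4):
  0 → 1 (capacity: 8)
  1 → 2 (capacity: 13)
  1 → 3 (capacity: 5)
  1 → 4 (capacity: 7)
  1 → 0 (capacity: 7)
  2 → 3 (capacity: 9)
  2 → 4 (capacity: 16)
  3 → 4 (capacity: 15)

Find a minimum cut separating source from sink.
Min cut value = 8, edges: (0,1)

Min cut value: 8
Partition: S = [0], T = [1, 2, 3, 4]
Cut edges: (0,1)

By max-flow min-cut theorem, max flow = min cut = 8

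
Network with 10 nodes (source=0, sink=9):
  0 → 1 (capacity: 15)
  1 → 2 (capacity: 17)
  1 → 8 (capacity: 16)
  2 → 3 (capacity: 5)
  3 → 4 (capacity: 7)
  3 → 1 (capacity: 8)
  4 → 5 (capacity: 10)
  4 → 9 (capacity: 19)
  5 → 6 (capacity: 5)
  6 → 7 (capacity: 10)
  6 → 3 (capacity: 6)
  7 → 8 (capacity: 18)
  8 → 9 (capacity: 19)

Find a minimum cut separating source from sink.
Min cut value = 15, edges: (0,1)

Min cut value: 15
Partition: S = [0], T = [1, 2, 3, 4, 5, 6, 7, 8, 9]
Cut edges: (0,1)

By max-flow min-cut theorem, max flow = min cut = 15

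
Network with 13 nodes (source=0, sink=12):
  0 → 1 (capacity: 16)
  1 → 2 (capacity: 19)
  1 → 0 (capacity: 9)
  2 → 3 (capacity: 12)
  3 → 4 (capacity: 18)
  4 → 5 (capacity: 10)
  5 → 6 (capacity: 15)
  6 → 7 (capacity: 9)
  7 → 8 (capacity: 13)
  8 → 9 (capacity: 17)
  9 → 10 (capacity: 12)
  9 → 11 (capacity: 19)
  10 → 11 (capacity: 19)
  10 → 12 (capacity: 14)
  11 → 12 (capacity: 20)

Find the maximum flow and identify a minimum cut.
Max flow = 9, Min cut edges: (6,7)

Maximum flow: 9
Minimum cut: (6,7)
Partition: S = [0, 1, 2, 3, 4, 5, 6], T = [7, 8, 9, 10, 11, 12]

Max-flow min-cut theorem verified: both equal 9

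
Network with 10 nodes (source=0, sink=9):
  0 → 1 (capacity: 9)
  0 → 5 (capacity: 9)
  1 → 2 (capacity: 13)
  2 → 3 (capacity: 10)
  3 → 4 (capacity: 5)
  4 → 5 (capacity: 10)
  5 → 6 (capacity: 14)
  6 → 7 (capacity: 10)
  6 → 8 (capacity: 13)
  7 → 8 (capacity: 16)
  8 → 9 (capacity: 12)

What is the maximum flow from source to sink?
Maximum flow = 12

Max flow: 12

Flow assignment:
  0 → 1: 5/9
  0 → 5: 7/9
  1 → 2: 5/13
  2 → 3: 5/10
  3 → 4: 5/5
  4 → 5: 5/10
  5 → 6: 12/14
  6 → 8: 12/13
  8 → 9: 12/12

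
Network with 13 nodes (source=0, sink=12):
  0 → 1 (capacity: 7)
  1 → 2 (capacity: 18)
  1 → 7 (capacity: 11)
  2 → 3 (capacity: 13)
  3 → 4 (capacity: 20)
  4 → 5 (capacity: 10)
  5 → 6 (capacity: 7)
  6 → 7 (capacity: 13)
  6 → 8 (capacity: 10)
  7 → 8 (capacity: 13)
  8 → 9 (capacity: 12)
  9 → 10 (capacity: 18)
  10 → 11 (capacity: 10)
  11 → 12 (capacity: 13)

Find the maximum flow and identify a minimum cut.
Max flow = 7, Min cut edges: (0,1)

Maximum flow: 7
Minimum cut: (0,1)
Partition: S = [0], T = [1, 2, 3, 4, 5, 6, 7, 8, 9, 10, 11, 12]

Max-flow min-cut theorem verified: both equal 7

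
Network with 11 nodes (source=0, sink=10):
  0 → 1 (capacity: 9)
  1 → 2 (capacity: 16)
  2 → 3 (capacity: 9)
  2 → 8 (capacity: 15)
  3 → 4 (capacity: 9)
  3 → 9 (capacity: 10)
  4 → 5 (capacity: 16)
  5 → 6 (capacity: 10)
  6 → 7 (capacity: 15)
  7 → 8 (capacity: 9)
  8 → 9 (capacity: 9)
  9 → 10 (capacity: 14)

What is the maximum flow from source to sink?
Maximum flow = 9

Max flow: 9

Flow assignment:
  0 → 1: 9/9
  1 → 2: 9/16
  2 → 3: 9/9
  3 → 9: 9/10
  9 → 10: 9/14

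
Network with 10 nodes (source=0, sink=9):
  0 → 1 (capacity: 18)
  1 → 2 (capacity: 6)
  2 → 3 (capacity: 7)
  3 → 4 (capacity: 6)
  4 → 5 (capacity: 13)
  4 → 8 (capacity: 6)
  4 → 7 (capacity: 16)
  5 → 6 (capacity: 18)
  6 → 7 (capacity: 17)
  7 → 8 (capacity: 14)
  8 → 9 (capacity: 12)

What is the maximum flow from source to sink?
Maximum flow = 6

Max flow: 6

Flow assignment:
  0 → 1: 6/18
  1 → 2: 6/6
  2 → 3: 6/7
  3 → 4: 6/6
  4 → 8: 6/6
  8 → 9: 6/12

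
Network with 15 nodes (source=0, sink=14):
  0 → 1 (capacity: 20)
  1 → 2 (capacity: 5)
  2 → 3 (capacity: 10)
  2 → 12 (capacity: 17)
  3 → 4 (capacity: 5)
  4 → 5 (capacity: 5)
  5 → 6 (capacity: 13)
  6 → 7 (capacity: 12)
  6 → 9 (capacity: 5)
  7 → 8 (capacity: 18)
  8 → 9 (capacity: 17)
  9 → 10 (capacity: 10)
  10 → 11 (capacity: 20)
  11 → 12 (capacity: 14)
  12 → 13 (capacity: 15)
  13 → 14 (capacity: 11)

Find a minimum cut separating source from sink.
Min cut value = 5, edges: (1,2)

Min cut value: 5
Partition: S = [0, 1], T = [2, 3, 4, 5, 6, 7, 8, 9, 10, 11, 12, 13, 14]
Cut edges: (1,2)

By max-flow min-cut theorem, max flow = min cut = 5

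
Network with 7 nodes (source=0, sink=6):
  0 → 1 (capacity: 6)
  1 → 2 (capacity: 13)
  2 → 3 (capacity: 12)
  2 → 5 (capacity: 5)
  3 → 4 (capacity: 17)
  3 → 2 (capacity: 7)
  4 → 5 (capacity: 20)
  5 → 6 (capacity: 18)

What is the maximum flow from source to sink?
Maximum flow = 6

Max flow: 6

Flow assignment:
  0 → 1: 6/6
  1 → 2: 6/13
  2 → 3: 1/12
  2 → 5: 5/5
  3 → 4: 1/17
  4 → 5: 1/20
  5 → 6: 6/18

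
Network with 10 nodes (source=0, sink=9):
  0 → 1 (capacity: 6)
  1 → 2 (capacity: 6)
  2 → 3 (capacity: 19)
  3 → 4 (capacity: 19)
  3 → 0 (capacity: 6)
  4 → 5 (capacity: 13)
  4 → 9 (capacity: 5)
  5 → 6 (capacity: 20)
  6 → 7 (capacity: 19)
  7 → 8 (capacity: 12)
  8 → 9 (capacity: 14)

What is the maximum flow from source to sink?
Maximum flow = 6

Max flow: 6

Flow assignment:
  0 → 1: 6/6
  1 → 2: 6/6
  2 → 3: 6/19
  3 → 4: 6/19
  4 → 5: 1/13
  4 → 9: 5/5
  5 → 6: 1/20
  6 → 7: 1/19
  7 → 8: 1/12
  8 → 9: 1/14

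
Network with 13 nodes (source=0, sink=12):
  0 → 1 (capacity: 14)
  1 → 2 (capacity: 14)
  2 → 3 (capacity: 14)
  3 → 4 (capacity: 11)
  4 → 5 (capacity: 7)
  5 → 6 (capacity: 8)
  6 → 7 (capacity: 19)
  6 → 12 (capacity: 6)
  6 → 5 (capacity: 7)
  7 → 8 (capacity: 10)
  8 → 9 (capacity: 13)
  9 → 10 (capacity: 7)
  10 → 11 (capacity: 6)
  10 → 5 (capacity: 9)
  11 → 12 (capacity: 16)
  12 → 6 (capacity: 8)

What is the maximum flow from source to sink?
Maximum flow = 7

Max flow: 7

Flow assignment:
  0 → 1: 7/14
  1 → 2: 7/14
  2 → 3: 7/14
  3 → 4: 7/11
  4 → 5: 7/7
  5 → 6: 7/8
  6 → 7: 1/19
  6 → 12: 6/6
  7 → 8: 1/10
  8 → 9: 1/13
  9 → 10: 1/7
  10 → 11: 1/6
  11 → 12: 1/16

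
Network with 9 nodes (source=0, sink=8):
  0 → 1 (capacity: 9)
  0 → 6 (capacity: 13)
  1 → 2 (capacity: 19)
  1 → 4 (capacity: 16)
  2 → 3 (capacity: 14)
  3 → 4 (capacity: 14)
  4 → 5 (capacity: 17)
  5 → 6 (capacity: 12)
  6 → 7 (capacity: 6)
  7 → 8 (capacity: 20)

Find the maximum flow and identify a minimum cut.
Max flow = 6, Min cut edges: (6,7)

Maximum flow: 6
Minimum cut: (6,7)
Partition: S = [0, 1, 2, 3, 4, 5, 6], T = [7, 8]

Max-flow min-cut theorem verified: both equal 6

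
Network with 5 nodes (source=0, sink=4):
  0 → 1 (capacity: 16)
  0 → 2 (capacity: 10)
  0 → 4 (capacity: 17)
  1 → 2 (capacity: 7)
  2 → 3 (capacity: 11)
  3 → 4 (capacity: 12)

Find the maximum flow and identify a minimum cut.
Max flow = 28, Min cut edges: (0,4), (2,3)

Maximum flow: 28
Minimum cut: (0,4), (2,3)
Partition: S = [0, 1, 2], T = [3, 4]

Max-flow min-cut theorem verified: both equal 28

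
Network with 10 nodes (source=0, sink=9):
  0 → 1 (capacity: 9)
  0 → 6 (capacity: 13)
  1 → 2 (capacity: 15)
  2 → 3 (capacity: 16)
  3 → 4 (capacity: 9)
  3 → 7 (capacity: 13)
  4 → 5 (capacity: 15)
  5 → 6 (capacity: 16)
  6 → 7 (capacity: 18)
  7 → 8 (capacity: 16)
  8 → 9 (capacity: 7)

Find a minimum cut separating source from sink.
Min cut value = 7, edges: (8,9)

Min cut value: 7
Partition: S = [0, 1, 2, 3, 4, 5, 6, 7, 8], T = [9]
Cut edges: (8,9)

By max-flow min-cut theorem, max flow = min cut = 7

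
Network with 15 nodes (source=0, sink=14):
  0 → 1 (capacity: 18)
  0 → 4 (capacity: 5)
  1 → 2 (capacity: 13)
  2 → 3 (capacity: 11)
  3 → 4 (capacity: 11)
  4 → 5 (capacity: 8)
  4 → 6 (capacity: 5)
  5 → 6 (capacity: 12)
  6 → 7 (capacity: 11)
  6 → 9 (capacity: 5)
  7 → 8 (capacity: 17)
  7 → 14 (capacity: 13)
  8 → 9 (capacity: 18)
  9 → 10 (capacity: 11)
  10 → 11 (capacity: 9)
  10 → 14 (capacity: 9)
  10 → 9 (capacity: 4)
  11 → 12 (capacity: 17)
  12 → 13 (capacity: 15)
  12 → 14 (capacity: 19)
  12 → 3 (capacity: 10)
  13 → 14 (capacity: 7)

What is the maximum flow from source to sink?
Maximum flow = 13

Max flow: 13

Flow assignment:
  0 → 1: 11/18
  0 → 4: 2/5
  1 → 2: 11/13
  2 → 3: 11/11
  3 → 4: 11/11
  4 → 5: 8/8
  4 → 6: 5/5
  5 → 6: 8/12
  6 → 7: 11/11
  6 → 9: 2/5
  7 → 14: 11/13
  9 → 10: 2/11
  10 → 14: 2/9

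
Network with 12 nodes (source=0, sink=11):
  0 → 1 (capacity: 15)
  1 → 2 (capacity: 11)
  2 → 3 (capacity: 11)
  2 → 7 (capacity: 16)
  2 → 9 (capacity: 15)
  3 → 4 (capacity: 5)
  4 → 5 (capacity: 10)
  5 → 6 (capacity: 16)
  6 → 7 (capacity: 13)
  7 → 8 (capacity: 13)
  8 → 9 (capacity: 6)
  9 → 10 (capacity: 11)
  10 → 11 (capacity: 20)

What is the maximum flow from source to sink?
Maximum flow = 11

Max flow: 11

Flow assignment:
  0 → 1: 11/15
  1 → 2: 11/11
  2 → 9: 11/15
  9 → 10: 11/11
  10 → 11: 11/20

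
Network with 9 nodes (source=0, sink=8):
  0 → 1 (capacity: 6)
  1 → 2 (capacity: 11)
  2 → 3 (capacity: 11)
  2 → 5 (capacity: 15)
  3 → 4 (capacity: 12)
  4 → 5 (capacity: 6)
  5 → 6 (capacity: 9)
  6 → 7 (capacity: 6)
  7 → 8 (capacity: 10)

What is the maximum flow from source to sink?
Maximum flow = 6

Max flow: 6

Flow assignment:
  0 → 1: 6/6
  1 → 2: 6/11
  2 → 5: 6/15
  5 → 6: 6/9
  6 → 7: 6/6
  7 → 8: 6/10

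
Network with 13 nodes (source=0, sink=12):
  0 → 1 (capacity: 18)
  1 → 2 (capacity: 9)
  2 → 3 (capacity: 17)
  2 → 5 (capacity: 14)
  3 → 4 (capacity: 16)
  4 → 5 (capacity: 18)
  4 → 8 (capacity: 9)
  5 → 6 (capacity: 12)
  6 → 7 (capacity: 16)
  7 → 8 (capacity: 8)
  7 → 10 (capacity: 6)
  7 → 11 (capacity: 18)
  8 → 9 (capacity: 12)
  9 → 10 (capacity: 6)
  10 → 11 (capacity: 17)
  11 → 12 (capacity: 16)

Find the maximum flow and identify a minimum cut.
Max flow = 9, Min cut edges: (1,2)

Maximum flow: 9
Minimum cut: (1,2)
Partition: S = [0, 1], T = [2, 3, 4, 5, 6, 7, 8, 9, 10, 11, 12]

Max-flow min-cut theorem verified: both equal 9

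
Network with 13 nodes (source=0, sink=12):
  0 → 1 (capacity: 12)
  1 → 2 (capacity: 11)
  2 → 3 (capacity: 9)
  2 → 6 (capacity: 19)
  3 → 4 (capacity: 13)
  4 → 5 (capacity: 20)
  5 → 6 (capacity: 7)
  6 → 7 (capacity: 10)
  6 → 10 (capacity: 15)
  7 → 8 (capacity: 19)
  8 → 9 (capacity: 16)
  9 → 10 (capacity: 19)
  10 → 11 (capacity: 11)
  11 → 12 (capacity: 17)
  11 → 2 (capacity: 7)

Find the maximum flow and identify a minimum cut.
Max flow = 11, Min cut edges: (10,11)

Maximum flow: 11
Minimum cut: (10,11)
Partition: S = [0, 1, 2, 3, 4, 5, 6, 7, 8, 9, 10], T = [11, 12]

Max-flow min-cut theorem verified: both equal 11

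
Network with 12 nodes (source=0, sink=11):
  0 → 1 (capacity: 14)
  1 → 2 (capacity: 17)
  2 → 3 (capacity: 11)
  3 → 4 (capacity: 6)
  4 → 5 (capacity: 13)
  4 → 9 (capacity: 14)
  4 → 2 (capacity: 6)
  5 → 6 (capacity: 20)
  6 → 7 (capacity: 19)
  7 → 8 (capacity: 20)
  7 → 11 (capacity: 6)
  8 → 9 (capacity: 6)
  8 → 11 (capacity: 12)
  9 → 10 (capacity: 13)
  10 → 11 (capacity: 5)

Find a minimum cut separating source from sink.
Min cut value = 6, edges: (3,4)

Min cut value: 6
Partition: S = [0, 1, 2, 3], T = [4, 5, 6, 7, 8, 9, 10, 11]
Cut edges: (3,4)

By max-flow min-cut theorem, max flow = min cut = 6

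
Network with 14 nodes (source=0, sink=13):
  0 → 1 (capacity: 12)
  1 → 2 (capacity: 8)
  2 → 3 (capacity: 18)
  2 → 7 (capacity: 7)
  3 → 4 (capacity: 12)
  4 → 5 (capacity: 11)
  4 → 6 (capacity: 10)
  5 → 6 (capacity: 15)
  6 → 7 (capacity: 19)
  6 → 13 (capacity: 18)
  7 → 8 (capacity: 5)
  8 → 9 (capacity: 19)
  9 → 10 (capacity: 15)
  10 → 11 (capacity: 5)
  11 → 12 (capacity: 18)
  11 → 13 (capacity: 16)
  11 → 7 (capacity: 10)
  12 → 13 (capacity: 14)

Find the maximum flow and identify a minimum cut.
Max flow = 8, Min cut edges: (1,2)

Maximum flow: 8
Minimum cut: (1,2)
Partition: S = [0, 1], T = [2, 3, 4, 5, 6, 7, 8, 9, 10, 11, 12, 13]

Max-flow min-cut theorem verified: both equal 8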